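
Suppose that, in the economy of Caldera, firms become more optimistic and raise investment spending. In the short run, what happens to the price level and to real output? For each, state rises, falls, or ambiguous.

This is a positive demand shock: AD shifts right.
Moving along the upward-sloping SRAS curve, P rises and Y rises.

Price level: rises; output: rises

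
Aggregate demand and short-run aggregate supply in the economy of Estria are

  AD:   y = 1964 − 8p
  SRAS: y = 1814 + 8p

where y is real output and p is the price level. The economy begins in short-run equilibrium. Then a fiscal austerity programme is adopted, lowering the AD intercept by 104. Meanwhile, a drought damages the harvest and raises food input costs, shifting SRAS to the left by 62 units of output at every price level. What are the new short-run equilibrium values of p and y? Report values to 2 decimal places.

After both shocks: AD is y = 1860 − 8p and SRAS is y = 1752 + 8p.
Setting them equal: 108 = 16p, so p = 6.75.
Substituting into AD, y = 1806.00.

p = 6.75, y = 1806.00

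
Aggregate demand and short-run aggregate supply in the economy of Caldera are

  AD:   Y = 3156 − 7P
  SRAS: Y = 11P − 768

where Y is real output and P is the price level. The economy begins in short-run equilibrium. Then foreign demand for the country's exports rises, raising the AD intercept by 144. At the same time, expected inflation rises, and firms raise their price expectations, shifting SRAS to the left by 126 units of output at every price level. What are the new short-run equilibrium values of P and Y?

P = 233, Y = 1669

After both shocks: AD is Y = 3300 − 7P and SRAS is Y = 11P − 894.
Setting them equal: 4194 = 18P, so P = 233.
Y = 3300 − 7·233 = 1669.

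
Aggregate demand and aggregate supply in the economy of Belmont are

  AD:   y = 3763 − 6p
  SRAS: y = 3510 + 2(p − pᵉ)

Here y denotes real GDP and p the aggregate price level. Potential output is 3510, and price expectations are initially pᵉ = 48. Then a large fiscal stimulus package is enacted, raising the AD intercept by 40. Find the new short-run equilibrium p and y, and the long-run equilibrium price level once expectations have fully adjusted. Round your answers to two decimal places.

AD shifts right: new AD is y = 3803 − 6p. With pᵉ = 48, SRAS is y = 3414 + 2p.
Short run: 3803 − 6p = 3414 + 2p gives 389 = 8p, so p = 48.63 and y = 3803 − 6p = 3511.25.
y = 3511.25 is above potential 3510; expectations adjust and SRAS shifts left until y = 3510.
Long run: on the new AD curve, 3510 = 3803 − 6p gives p = 48.83.

Short run: p = 48.63, y = 3511.25. Long run: p = 48.83.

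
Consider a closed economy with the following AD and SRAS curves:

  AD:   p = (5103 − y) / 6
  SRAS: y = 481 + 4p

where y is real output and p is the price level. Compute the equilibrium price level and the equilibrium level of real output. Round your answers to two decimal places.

p = 462.20, y = 2329.80

Rearrange AD to y = 5103 − 6p.
Set AD = SRAS: 5103 − 6p = 481 + 4p, so 4622 = 10p and p = 462.20.
Substituting into AD, y = 5103 − 6p = 2329.80.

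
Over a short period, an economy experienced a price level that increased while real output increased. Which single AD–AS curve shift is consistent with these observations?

AD shifted right

P rose and Y rose. An AD shift moves P and Y in the same direction; an SRAS shift moves them in opposite directions.
Here P and Y moved in the same direction, so the AD curve shifted.
Since Y rose, AD shifted right.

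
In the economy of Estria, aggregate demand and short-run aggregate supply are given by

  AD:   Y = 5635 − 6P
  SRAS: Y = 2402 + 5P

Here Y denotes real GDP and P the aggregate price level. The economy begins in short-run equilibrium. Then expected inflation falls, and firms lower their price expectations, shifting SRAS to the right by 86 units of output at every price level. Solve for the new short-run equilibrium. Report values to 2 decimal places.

This is a positive supply shock: SRAS shifts right.
New SRAS: Y = 2488 + 5P.
Set AD = SRAS: 5635 − 6P = 2488 + 5P, so 3147 = 11P and P = 286.09.
Substituting into AD, Y = 3918.45.

P = 286.09, Y = 3918.45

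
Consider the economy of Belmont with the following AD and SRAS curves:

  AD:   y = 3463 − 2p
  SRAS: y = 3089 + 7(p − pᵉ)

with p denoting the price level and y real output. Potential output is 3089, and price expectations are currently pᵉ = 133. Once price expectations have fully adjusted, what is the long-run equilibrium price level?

Short run: with pᵉ = 133, SRAS is y = 2158 + 7p. Setting AD = SRAS gives 1305 = 9p, so p = 145 and y = 3463 − 2·145 = 3173.
Output 3173 is above potential 3089, so over time expected prices rise and SRAS shifts left until y returns to 3089.
Long run: y = 3089 on the AD curve gives 3089 = 3463 − 2p, so p = 187.

Long-run p = 187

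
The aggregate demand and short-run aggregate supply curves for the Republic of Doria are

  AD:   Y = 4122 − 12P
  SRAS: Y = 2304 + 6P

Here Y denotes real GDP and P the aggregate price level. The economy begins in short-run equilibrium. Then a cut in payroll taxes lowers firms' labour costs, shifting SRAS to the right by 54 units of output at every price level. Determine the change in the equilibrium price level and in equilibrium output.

ΔP = -3, ΔY = +36

This is a positive supply shock: SRAS shifts right.
New SRAS: Y = 2358 + 6P.
Set AD = SRAS: 4122 − 12P = 2358 + 6P, so 1764 = 18P and P = 98.
Y = 4122 − 12·98 = 2946.
Initially P = 101, Y = 2910, so ΔP = -3 and ΔY = +36.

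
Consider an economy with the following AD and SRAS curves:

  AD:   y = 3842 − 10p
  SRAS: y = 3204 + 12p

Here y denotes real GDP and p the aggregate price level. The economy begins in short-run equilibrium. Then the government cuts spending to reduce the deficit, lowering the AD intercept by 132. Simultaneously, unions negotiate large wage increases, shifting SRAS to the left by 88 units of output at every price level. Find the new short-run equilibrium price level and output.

After both shocks: AD is y = 3710 − 10p and SRAS is y = 3116 + 12p.
Setting them equal: 594 = 22p, so p = 27.
y = 3710 − 10·27 = 3440.

p = 27, y = 3440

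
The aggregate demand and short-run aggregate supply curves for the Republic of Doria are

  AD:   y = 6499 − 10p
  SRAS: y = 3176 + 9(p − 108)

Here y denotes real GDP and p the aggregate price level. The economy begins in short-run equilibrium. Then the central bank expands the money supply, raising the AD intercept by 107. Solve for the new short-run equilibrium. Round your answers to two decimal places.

This is a positive demand shock: AD shifts right.
New AD: y = 6606 − 10p.
SRAS can be written y = 2204 + 9p.
Set AD = SRAS: 6606 − 10p = 2204 + 9p, so 4402 = 19p and p = 231.68.
Substituting into AD, y = 4289.16.

p = 231.68, y = 4289.16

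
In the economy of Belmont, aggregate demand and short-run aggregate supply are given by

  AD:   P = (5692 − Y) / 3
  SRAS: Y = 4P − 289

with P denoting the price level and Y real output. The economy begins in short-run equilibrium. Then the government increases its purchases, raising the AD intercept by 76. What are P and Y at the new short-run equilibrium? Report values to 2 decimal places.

P = 865.29, Y = 3172.14

This is a positive demand shock: AD shifts right.
New AD: Y = 5768 − 3P.
Set AD = SRAS: 5768 − 3P = 4P − 289, so 6057 = 7P and P = 865.29.
Substituting into AD, Y = 3172.14.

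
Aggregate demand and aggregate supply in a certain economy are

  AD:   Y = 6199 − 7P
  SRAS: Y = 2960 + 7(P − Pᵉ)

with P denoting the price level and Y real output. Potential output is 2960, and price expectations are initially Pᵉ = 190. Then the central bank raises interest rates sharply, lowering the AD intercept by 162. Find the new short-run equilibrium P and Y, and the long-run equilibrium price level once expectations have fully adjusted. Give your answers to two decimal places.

Short run: P = 314.79, Y = 3833.50. Long run: P = 439.57.

AD shifts left: new AD is Y = 6037 − 7P. With Pᵉ = 190, SRAS is Y = 1630 + 7P.
Short run: 6037 − 7P = 1630 + 7P gives 4407 = 14P, so P = 314.79 and Y = 6037 − 7P = 3833.50.
Y = 3833.50 is above potential 2960; expectations adjust and SRAS shifts left until Y = 2960.
Long run: on the new AD curve, 2960 = 6037 − 7P gives P = 439.57.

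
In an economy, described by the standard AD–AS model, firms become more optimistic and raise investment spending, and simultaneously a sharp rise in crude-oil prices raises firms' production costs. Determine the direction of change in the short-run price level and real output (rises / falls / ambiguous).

Price level: rises; output: ambiguous

The first event is a positive demand shock: AD shifts right, which by itself pushes P up and Y up.
The second is an adverse supply shock: SRAS shifts left, which by itself pushes P up and Y down.
Both shocks push P up, so P rises. The two shocks push Y in opposite directions, so the effect on Y is ambiguous.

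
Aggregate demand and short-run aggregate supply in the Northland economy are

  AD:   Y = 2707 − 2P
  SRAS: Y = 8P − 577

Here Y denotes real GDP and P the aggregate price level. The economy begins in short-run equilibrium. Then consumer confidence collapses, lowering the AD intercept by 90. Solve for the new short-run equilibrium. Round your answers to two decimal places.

P = 319.40, Y = 1978.20

This is a negative demand shock: AD shifts left.
New AD: Y = 2617 − 2P.
Set AD = SRAS: 2617 − 2P = 8P − 577, so 3194 = 10P and P = 319.40.
Substituting into AD, Y = 1978.20.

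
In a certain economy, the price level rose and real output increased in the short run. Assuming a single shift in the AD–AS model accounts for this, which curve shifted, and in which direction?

AD shifted right

P rose and Y rose. An AD shift moves P and Y in the same direction; an SRAS shift moves them in opposite directions.
Here P and Y moved in the same direction, so the AD curve shifted.
Since Y rose, AD shifted right.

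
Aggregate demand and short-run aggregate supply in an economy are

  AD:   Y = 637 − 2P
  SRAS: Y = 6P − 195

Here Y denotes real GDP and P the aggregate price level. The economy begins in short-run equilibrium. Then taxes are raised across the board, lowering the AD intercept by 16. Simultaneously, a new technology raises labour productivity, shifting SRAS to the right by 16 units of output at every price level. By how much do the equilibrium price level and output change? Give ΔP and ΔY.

After both shocks: AD is Y = 621 − 2P and SRAS is Y = 6P − 179.
Setting them equal: 800 = 8P, so P = 100.
Y = 621 − 2·100 = 421.
Initially P = 104, Y = 429, so ΔP = -4 and ΔY = -8.

ΔP = -4, ΔY = -8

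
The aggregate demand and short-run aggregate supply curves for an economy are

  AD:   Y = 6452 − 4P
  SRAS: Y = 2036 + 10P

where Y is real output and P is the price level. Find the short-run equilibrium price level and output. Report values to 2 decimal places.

Set AD = SRAS: 6452 − 4P = 2036 + 10P, so 4416 = 14P and P = 315.43.
Substituting into AD, Y = 6452 − 4P = 5190.29.

P = 315.43, Y = 5190.29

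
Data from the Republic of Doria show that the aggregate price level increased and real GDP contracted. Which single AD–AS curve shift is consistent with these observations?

SRAS shifted left

P rose and Y fell. An AD shift moves P and Y in the same direction; an SRAS shift moves them in opposite directions.
Here P and Y moved in opposite directions, so the SRAS curve shifted.
Since Y fell, SRAS shifted left.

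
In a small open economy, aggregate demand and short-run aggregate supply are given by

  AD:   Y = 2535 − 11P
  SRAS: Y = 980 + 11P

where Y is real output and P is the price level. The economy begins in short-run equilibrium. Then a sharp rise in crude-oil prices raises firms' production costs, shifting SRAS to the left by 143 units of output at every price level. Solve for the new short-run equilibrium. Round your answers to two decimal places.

P = 77.18, Y = 1686.00

This is a negative supply shock: SRAS shifts left.
New SRAS: Y = 837 + 11P.
Set AD = SRAS: 2535 − 11P = 837 + 11P, so 1698 = 22P and P = 77.18.
Substituting into AD, Y = 1686.00.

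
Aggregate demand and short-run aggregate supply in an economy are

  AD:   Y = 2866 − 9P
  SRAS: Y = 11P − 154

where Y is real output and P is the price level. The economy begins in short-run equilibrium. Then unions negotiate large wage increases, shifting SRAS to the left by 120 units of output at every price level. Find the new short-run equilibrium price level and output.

This is a negative supply shock: SRAS shifts left.
New SRAS: Y = 11P − 274.
Set AD = SRAS: 2866 − 9P = 11P − 274, so 3140 = 20P and P = 157.
Y = 2866 − 9·157 = 1453.

P = 157, Y = 1453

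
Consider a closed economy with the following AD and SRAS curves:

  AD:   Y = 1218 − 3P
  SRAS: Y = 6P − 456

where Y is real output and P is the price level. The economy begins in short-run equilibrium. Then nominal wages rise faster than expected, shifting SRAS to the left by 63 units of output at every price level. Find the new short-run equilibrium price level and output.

This is a negative supply shock: SRAS shifts left.
New SRAS: Y = 6P − 519.
Set AD = SRAS: 1218 − 3P = 6P − 519, so 1737 = 9P and P = 193.
Y = 1218 − 3·193 = 639.

P = 193, Y = 639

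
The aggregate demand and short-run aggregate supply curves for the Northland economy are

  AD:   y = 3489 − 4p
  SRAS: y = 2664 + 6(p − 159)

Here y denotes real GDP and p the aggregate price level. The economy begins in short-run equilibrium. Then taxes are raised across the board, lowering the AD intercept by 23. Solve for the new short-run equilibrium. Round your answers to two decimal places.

p = 175.60, y = 2763.60

This is a negative demand shock: AD shifts left.
New AD: y = 3466 − 4p.
SRAS can be written y = 1710 + 6p.
Set AD = SRAS: 3466 − 4p = 1710 + 6p, so 1756 = 10p and p = 175.60.
Substituting into AD, y = 2763.60.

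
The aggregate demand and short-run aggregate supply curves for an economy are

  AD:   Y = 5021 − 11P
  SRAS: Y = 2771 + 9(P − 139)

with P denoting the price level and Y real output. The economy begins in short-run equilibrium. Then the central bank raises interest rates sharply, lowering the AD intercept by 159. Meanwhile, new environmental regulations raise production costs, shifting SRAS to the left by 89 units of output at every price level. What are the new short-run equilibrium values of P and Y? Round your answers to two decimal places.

After both shocks: AD is Y = 4862 − 11P and SRAS is Y = 1431 + 9P.
Setting them equal: 3431 = 20P, so P = 171.55.
Substituting into AD, Y = 2974.95.

P = 171.55, Y = 2974.95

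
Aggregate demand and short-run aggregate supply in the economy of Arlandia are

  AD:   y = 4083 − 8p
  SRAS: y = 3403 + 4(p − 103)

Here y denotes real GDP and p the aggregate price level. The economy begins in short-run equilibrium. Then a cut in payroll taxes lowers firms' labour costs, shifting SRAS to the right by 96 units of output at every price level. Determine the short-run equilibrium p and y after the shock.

This is a positive supply shock: SRAS shifts right.
New SRAS: y = 3087 + 4p.
Set AD = SRAS: 4083 − 8p = 3087 + 4p, so 996 = 12p and p = 83.
y = 4083 − 8·83 = 3419.

p = 83, y = 3419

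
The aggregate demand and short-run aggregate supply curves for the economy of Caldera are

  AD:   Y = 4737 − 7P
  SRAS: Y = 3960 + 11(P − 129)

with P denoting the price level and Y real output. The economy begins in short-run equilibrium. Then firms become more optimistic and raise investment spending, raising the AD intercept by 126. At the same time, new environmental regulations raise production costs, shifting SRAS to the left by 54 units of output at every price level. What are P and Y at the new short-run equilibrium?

P = 132, Y = 3939

After both shocks: AD is Y = 4863 − 7P and SRAS is Y = 2487 + 11P.
Setting them equal: 2376 = 18P, so P = 132.
Y = 4863 − 7·132 = 3939.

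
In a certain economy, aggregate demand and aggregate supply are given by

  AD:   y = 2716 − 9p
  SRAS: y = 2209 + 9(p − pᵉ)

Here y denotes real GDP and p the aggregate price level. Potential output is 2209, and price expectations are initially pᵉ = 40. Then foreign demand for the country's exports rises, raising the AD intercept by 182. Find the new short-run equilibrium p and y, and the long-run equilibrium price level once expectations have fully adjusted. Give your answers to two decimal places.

Short run: p = 58.28, y = 2373.50. Long run: p = 76.56.

AD shifts right: new AD is y = 2898 − 9p. With pᵉ = 40, SRAS is y = 1849 + 9p.
Short run: 2898 − 9p = 1849 + 9p gives 1049 = 18p, so p = 58.28 and y = 2898 − 9p = 2373.50.
y = 2373.50 is above potential 2209; expectations adjust and SRAS shifts left until y = 2209.
Long run: on the new AD curve, 2209 = 2898 − 9p gives p = 76.56.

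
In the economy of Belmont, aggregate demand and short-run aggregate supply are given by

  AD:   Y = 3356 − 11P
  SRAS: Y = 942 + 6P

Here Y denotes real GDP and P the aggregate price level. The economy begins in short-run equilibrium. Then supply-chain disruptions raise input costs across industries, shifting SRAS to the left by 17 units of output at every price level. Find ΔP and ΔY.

This is a negative supply shock: SRAS shifts left.
New SRAS: Y = 925 + 6P.
Set AD = SRAS: 3356 − 11P = 925 + 6P, so 2431 = 17P and P = 143.
Y = 3356 − 11·143 = 1783.
Initially P = 142, Y = 1794, so ΔP = +1 and ΔY = -11.

ΔP = +1, ΔY = -11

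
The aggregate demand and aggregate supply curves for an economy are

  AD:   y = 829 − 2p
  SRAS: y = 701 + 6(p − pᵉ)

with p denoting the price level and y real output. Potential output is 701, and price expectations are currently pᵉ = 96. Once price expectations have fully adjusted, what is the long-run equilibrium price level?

Short run: with pᵉ = 96, SRAS is y = 125 + 6p. Setting AD = SRAS gives 704 = 8p, so p = 88 and y = 829 − 2·88 = 653.
Output 653 is below potential 701, so over time expected prices fall and SRAS shifts right until y returns to 701.
Long run: y = 701 on the AD curve gives 701 = 829 − 2p, so p = 64.

Long-run p = 64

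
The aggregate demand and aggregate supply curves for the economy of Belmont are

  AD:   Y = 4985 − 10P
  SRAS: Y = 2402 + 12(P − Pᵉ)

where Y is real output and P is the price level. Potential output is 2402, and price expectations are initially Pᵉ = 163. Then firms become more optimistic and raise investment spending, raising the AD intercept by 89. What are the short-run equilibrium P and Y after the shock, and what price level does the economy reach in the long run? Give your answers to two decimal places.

Short run: P = 210.36, Y = 2970.36. Long run: P = 267.20.

AD shifts right: new AD is Y = 5074 − 10P. With Pᵉ = 163, SRAS is Y = 446 + 12P.
Short run: 5074 − 10P = 446 + 12P gives 4628 = 22P, so P = 210.36 and Y = 5074 − 10P = 2970.36.
Y = 2970.36 is above potential 2402; expectations adjust and SRAS shifts left until Y = 2402.
Long run: on the new AD curve, 2402 = 5074 − 10P gives P = 267.20.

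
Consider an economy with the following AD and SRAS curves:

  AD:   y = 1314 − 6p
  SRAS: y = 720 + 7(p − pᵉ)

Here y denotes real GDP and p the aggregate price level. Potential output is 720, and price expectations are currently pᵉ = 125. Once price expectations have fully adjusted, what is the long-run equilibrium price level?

Short run: with pᵉ = 125, SRAS is y = 7p − 155. Setting AD = SRAS gives 1469 = 13p, so p = 113 and y = 1314 − 6·113 = 636.
Output 636 is below potential 720, so over time expected prices fall and SRAS shifts right until y returns to 720.
Long run: y = 720 on the AD curve gives 720 = 1314 − 6p, so p = 99.

Long-run p = 99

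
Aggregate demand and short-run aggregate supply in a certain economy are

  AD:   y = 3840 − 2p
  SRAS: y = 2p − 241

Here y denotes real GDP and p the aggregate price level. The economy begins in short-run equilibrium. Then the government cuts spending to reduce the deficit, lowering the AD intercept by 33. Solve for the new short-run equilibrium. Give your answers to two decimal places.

p = 1012.00, y = 1783.00

This is a negative demand shock: AD shifts left.
New AD: y = 3807 − 2p.
Set AD = SRAS: 3807 − 2p = 2p − 241, so 4048 = 4p and p = 1012.00.
Substituting into AD, y = 1783.00.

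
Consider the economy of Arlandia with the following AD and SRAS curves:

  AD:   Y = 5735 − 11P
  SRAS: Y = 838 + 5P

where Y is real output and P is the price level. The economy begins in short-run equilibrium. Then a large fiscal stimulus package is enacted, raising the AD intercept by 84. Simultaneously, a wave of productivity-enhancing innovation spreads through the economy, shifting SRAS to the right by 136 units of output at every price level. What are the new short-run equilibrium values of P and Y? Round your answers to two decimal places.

P = 302.81, Y = 2488.06

After both shocks: AD is Y = 5819 − 11P and SRAS is Y = 974 + 5P.
Setting them equal: 4845 = 16P, so P = 302.81.
Substituting into AD, Y = 2488.06.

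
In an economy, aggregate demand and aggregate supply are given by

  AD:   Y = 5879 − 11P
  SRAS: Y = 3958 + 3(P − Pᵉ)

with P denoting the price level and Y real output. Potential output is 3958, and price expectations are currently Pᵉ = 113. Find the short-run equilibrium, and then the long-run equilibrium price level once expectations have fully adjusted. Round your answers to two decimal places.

Short run: with Pᵉ = 113, SRAS is Y = 3619 + 3P. Setting AD = SRAS gives 2260 = 14P, so P = 161.43 and Y = 5879 − 11P = 4103.29.
Output 4103.29 is above potential 3958, so over time expected prices rise and SRAS shifts left until Y returns to 3958.
Long run: Y = 3958 on the AD curve gives 3958 = 5879 − 11P, so P = 174.64.

Short run: P = 161.43, Y = 4103.29. Long run: P = 174.64.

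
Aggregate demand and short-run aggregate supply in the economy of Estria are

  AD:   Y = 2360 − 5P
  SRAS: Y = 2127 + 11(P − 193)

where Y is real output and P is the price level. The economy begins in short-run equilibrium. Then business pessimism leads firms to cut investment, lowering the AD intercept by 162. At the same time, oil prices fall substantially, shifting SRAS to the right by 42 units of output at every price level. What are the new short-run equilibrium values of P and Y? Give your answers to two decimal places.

After both shocks: AD is Y = 2198 − 5P and SRAS is Y = 46 + 11P.
Setting them equal: 2152 = 16P, so P = 134.50.
Substituting into AD, Y = 1525.50.

P = 134.50, Y = 1525.50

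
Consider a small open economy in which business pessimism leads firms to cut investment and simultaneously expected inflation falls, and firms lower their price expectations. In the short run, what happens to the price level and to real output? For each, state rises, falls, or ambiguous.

The first event is a negative demand shock: AD shifts left, which by itself pushes P down and Y down.
The second is a favourable supply shock: SRAS shifts right, which by itself pushes P down and Y up.
Both shocks push P down, so P falls. The two shocks push Y in opposite directions, so the effect on Y is ambiguous.

Price level: falls; output: ambiguous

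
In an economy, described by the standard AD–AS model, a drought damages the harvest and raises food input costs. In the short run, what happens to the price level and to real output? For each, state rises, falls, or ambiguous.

This is an adverse supply shock: SRAS shifts left.
Moving along the downward-sloping AD curve, P rises and Y falls.

Price level: rises; output: falls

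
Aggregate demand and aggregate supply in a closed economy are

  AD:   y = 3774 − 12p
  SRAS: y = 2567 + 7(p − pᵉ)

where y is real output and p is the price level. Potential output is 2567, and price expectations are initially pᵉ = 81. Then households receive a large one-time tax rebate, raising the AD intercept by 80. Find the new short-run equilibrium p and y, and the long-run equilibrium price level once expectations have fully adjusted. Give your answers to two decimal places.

AD shifts right: new AD is y = 3854 − 12p. With pᵉ = 81, SRAS is y = 2000 + 7p.
Short run: 3854 − 12p = 2000 + 7p gives 1854 = 19p, so p = 97.58 and y = 3854 − 12p = 2683.05.
y = 2683.05 is above potential 2567; expectations adjust and SRAS shifts left until y = 2567.
Long run: on the new AD curve, 2567 = 3854 − 12p gives p = 107.25.

Short run: p = 97.58, y = 2683.05. Long run: p = 107.25.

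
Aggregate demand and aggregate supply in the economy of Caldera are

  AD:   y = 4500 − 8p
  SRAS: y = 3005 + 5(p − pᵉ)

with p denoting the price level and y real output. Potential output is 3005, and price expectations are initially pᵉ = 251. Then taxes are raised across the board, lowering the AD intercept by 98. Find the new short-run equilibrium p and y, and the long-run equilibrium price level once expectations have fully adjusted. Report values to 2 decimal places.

Short run: p = 204.00, y = 2770.00. Long run: p = 174.63.

AD shifts left: new AD is y = 4402 − 8p. With pᵉ = 251, SRAS is y = 1750 + 5p.
Short run: 4402 − 8p = 1750 + 5p gives 2652 = 13p, so p = 204.00 and y = 4402 − 8p = 2770.00.
y = 2770.00 is below potential 3005; expectations adjust and SRAS shifts right until y = 3005.
Long run: on the new AD curve, 3005 = 4402 − 8p gives p = 174.63.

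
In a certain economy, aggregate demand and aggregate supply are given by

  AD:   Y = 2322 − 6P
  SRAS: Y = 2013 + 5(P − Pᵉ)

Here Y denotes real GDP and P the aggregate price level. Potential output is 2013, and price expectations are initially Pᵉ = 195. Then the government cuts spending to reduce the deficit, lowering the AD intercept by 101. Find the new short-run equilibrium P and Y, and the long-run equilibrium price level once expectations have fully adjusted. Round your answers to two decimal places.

AD shifts left: new AD is Y = 2221 − 6P. With Pᵉ = 195, SRAS is Y = 1038 + 5P.
Short run: 2221 − 6P = 1038 + 5P gives 1183 = 11P, so P = 107.55 and Y = 2221 − 6P = 1575.73.
Y = 1575.73 is below potential 2013; expectations adjust and SRAS shifts right until Y = 2013.
Long run: on the new AD curve, 2013 = 2221 − 6P gives P = 34.67.

Short run: P = 107.55, Y = 1575.73. Long run: P = 34.67.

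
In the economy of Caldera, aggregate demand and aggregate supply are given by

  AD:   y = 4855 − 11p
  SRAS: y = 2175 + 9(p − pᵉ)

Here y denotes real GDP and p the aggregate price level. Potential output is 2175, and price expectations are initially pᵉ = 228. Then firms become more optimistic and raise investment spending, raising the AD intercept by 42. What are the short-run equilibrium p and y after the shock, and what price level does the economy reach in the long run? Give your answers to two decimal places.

Short run: p = 238.70, y = 2271.30. Long run: p = 247.45.

AD shifts right: new AD is y = 4897 − 11p. With pᵉ = 228, SRAS is y = 123 + 9p.
Short run: 4897 − 11p = 123 + 9p gives 4774 = 20p, so p = 238.70 and y = 4897 − 11p = 2271.30.
y = 2271.30 is above potential 2175; expectations adjust and SRAS shifts left until y = 2175.
Long run: on the new AD curve, 2175 = 4897 − 11p gives p = 247.45.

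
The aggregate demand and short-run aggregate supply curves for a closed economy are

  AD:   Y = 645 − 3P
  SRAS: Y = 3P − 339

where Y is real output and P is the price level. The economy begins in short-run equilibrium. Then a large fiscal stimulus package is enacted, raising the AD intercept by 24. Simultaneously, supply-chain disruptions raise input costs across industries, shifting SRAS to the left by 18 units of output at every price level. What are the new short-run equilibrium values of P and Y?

P = 171, Y = 156

After both shocks: AD is Y = 669 − 3P and SRAS is Y = 3P − 357.
Setting them equal: 1026 = 6P, so P = 171.
Y = 669 − 3·171 = 156.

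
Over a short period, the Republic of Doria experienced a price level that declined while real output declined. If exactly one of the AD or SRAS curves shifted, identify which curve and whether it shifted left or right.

AD shifted left

P fell and Y fell. An AD shift moves P and Y in the same direction; an SRAS shift moves them in opposite directions.
Here P and Y moved in the same direction, so the AD curve shifted.
Since Y fell, AD shifted left.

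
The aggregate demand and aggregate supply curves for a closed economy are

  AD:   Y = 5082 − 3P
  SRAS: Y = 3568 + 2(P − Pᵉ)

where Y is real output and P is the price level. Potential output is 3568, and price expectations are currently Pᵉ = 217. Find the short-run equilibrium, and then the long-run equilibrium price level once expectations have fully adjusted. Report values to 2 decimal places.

Short run: P = 389.60, Y = 3913.20. Long run: P = 504.67.

Short run: with Pᵉ = 217, SRAS is Y = 3134 + 2P. Setting AD = SRAS gives 1948 = 5P, so P = 389.60 and Y = 5082 − 3P = 3913.20.
Output 3913.20 is above potential 3568, so over time expected prices rise and SRAS shifts left until Y returns to 3568.
Long run: Y = 3568 on the AD curve gives 3568 = 5082 − 3P, so P = 504.67.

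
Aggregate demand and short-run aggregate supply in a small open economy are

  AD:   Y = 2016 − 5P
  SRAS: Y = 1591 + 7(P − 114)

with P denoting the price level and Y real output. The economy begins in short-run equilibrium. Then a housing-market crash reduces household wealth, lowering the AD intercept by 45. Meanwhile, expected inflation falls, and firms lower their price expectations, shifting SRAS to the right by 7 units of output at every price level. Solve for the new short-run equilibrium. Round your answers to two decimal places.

P = 97.58, Y = 1483.08

After both shocks: AD is Y = 1971 − 5P and SRAS is Y = 800 + 7P.
Setting them equal: 1171 = 12P, so P = 97.58.
Substituting into AD, Y = 1483.08.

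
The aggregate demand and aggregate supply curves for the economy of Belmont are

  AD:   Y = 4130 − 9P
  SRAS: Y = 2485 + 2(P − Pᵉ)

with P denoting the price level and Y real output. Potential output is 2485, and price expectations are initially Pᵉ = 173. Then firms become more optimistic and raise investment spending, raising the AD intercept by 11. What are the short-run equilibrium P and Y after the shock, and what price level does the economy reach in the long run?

AD shifts right: new AD is Y = 4141 − 9P. With Pᵉ = 173, SRAS is Y = 2139 + 2P.
Short run: 4141 − 9P = 2139 + 2P gives 2002 = 11P, so P = 182 and Y = 4141 − 9·182 = 2503.
Y = 2503 is above potential 2485; expectations adjust and SRAS shifts left until Y = 2485.
Long run: on the new AD curve, 2485 = 4141 − 9P gives P = 184.

Short run: P = 182, Y = 2503. Long run: P = 184.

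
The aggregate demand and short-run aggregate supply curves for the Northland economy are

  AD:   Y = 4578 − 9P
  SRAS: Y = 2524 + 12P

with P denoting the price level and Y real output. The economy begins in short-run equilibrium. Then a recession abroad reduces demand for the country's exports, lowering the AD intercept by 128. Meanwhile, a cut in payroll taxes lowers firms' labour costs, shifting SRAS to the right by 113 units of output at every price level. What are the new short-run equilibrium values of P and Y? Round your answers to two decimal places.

After both shocks: AD is Y = 4450 − 9P and SRAS is Y = 2637 + 12P.
Setting them equal: 1813 = 21P, so P = 86.33.
Substituting into AD, Y = 3673.00.

P = 86.33, Y = 3673.00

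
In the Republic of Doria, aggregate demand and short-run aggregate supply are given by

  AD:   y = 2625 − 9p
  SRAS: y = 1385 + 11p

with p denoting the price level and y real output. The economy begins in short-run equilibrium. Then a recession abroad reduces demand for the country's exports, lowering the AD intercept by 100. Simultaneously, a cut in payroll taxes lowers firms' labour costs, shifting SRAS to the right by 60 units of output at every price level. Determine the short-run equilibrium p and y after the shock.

p = 54, y = 2039

After both shocks: AD is y = 2525 − 9p and SRAS is y = 1445 + 11p.
Setting them equal: 1080 = 20p, so p = 54.
y = 2525 − 9·54 = 2039.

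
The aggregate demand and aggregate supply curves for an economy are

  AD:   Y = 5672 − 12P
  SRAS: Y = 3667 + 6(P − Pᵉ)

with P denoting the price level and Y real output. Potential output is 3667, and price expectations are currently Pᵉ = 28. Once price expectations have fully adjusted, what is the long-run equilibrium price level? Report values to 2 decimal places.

Short run: with Pᵉ = 28, SRAS is Y = 3499 + 6P. Setting AD = SRAS gives 2173 = 18P, so P = 120.72 and Y = 5672 − 12P = 4223.33.
Output 4223.33 is above potential 3667, so over time expected prices rise and SRAS shifts left until Y returns to 3667.
Long run: Y = 3667 on the AD curve gives 3667 = 5672 − 12P, so P = 167.08.

Long-run P = 167.08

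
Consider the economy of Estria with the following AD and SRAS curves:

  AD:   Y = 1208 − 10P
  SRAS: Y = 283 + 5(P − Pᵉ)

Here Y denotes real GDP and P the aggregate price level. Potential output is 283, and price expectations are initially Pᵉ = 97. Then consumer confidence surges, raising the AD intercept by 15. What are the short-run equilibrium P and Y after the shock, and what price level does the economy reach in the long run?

AD shifts right: new AD is Y = 1223 − 10P. With Pᵉ = 97, SRAS is Y = 5P − 202.
Short run: 1223 − 10P = 5P − 202 gives 1425 = 15P, so P = 95 and Y = 1223 − 10·95 = 273.
Y = 273 is below potential 283; expectations adjust and SRAS shifts right until Y = 283.
Long run: on the new AD curve, 283 = 1223 − 10P gives P = 94.

Short run: P = 95, Y = 273. Long run: P = 94.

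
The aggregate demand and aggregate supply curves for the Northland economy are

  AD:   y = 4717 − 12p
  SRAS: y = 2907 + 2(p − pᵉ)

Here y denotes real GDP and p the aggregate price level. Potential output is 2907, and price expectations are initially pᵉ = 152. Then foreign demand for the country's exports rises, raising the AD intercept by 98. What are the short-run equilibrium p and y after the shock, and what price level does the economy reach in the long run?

Short run: p = 158, y = 2919. Long run: p = 159.

AD shifts right: new AD is y = 4815 − 12p. With pᵉ = 152, SRAS is y = 2603 + 2p.
Short run: 4815 − 12p = 2603 + 2p gives 2212 = 14p, so p = 158 and y = 4815 − 12·158 = 2919.
y = 2919 is above potential 2907; expectations adjust and SRAS shifts left until y = 2907.
Long run: on the new AD curve, 2907 = 4815 − 12p gives p = 159.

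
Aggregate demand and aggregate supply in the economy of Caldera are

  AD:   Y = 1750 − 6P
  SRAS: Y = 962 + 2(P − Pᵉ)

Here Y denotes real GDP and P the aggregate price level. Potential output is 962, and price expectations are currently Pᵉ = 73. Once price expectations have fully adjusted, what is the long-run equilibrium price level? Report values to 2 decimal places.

Short run: with Pᵉ = 73, SRAS is Y = 816 + 2P. Setting AD = SRAS gives 934 = 8P, so P = 116.75 and Y = 1750 − 6P = 1049.50.
Output 1049.50 is above potential 962, so over time expected prices rise and SRAS shifts left until Y returns to 962.
Long run: Y = 962 on the AD curve gives 962 = 1750 − 6P, so P = 131.33.

Long-run P = 131.33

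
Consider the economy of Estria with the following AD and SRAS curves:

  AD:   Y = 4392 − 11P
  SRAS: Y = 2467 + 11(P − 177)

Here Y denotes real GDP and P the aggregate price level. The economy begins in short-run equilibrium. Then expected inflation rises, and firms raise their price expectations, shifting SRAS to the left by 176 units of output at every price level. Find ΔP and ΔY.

This is a negative supply shock: SRAS shifts left.
New SRAS: Y = 344 + 11P.
Set AD = SRAS: 4392 − 11P = 344 + 11P, so 4048 = 22P and P = 184.
Y = 4392 − 11·184 = 2368.
Initially P = 176, Y = 2456, so ΔP = +8 and ΔY = -88.

ΔP = +8, ΔY = -88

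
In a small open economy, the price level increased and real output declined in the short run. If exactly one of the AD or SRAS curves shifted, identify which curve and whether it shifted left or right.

SRAS shifted left

P rose and Y fell. An AD shift moves P and Y in the same direction; an SRAS shift moves them in opposite directions.
Here P and Y moved in opposite directions, so the SRAS curve shifted.
Since Y fell, SRAS shifted left.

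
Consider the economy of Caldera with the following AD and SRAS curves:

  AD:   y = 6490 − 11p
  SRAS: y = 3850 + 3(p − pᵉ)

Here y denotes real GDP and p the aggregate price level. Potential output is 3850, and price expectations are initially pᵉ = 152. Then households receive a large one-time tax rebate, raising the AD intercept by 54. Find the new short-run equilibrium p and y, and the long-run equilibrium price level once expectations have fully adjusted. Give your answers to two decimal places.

AD shifts right: new AD is y = 6544 − 11p. With pᵉ = 152, SRAS is y = 3394 + 3p.
Short run: 6544 − 11p = 3394 + 3p gives 3150 = 14p, so p = 225.00 and y = 6544 − 11p = 4069.00.
y = 4069.00 is above potential 3850; expectations adjust and SRAS shifts left until y = 3850.
Long run: on the new AD curve, 3850 = 6544 − 11p gives p = 244.91.

Short run: p = 225.00, y = 4069.00. Long run: p = 244.91.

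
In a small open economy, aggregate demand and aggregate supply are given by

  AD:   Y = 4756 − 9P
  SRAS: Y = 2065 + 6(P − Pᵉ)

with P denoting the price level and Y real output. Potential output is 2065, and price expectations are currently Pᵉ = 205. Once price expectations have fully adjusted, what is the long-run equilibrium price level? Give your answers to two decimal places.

Short run: with Pᵉ = 205, SRAS is Y = 835 + 6P. Setting AD = SRAS gives 3921 = 15P, so P = 261.40 and Y = 4756 − 9P = 2403.40.
Output 2403.40 is above potential 2065, so over time expected prices rise and SRAS shifts left until Y returns to 2065.
Long run: Y = 2065 on the AD curve gives 2065 = 4756 − 9P, so P = 299.00.

Long-run P = 299.00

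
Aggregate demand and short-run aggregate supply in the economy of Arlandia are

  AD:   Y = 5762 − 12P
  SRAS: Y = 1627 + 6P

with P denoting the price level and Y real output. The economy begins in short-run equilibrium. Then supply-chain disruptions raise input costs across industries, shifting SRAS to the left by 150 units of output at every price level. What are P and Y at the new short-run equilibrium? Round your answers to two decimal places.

This is a negative supply shock: SRAS shifts left.
New SRAS: Y = 1477 + 6P.
Set AD = SRAS: 5762 − 12P = 1477 + 6P, so 4285 = 18P and P = 238.06.
Substituting into AD, Y = 2905.33.

P = 238.06, Y = 2905.33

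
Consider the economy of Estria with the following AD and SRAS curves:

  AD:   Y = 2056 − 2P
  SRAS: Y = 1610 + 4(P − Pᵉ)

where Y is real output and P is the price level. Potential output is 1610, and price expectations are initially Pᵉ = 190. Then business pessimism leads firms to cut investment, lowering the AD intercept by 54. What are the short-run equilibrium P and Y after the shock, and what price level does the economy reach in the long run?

Short run: P = 192, Y = 1618. Long run: P = 196.

AD shifts left: new AD is Y = 2002 − 2P. With Pᵉ = 190, SRAS is Y = 850 + 4P.
Short run: 2002 − 2P = 850 + 4P gives 1152 = 6P, so P = 192 and Y = 2002 − 2·192 = 1618.
Y = 1618 is above potential 1610; expectations adjust and SRAS shifts left until Y = 1610.
Long run: on the new AD curve, 1610 = 2002 − 2P gives P = 196.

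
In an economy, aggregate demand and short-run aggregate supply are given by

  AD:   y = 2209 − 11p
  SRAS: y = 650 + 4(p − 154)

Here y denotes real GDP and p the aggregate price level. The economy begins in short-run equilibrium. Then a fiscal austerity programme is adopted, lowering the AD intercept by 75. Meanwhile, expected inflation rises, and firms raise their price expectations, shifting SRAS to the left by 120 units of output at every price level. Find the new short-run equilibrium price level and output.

After both shocks: AD is y = 2134 − 11p and SRAS is y = 4p − 86.
Setting them equal: 2220 = 15p, so p = 148.
y = 2134 − 11·148 = 506.

p = 148, y = 506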